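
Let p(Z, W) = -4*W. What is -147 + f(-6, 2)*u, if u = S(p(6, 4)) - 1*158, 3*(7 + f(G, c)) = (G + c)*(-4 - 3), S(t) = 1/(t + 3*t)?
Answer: -33005/64 ≈ -515.70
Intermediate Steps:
S(t) = 1/(4*t)
f(G, c) = -7 - 7*G/3 - 7*c/3 (f(G, c) = -7 + ((G + c)*(-4 - 3))/3 = -7 + ((G + c)*(-7))/3 = -7 + (-7*G - 7*c)/3 = -7 + (-7*G/3 - 7*c/3) = -7 - 7*G/3 - 7*c/3)
u = -10113/64 (u = 1/(4*((-4*4))) - 1*158 = (1/4)/(-16) - 158 = (1/4)*(-1/16) - 158 = -1/64 - 158 = -10113/64 ≈ -158.02)
-147 + f(-6, 2)*u = -147 + (-7 - 7/3*(-6) - 7/3*2)*(-10113/64) = -147 + (-7 + 14 - 14/3)*(-10113/64) = -147 + (7/3)*(-10113/64) = -147 - 23597/64 = -33005/64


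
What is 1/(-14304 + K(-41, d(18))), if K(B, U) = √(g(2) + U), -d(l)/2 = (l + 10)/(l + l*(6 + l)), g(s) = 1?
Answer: -3218400/46035993403 - 15*√197/46035993403 ≈ -6.9915e-5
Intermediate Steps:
d(l) = -2*(10 + l)/(l + l*(6 + l)) (d(l) = -2*(l + 10)/(l + l*(6 + l)) = -2*(10 + l)/(l + l*(6 + l)))
K(B, U) = √(1 + U)
1/(-14304 + K(-41, d(18))) = 1/(-14304 + √(1 + 2*(-10 - 1*18)/(18*(7 + 18)))) = 1/(-14304 + √(1 + 2*(1/18)*(-10 - 18)/25)) = 1/(-14304 + √(1 + 2*(1/18)*(1/25)*(-28))) = 1/(-14304 + √(1 - 28/225)) = 1/(-14304 + √(197/225)) = 1/(-14304 + √197/15)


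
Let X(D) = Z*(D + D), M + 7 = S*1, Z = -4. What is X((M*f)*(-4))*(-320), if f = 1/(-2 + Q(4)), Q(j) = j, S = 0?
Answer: 35840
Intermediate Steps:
f = ½ (f = 1/(-2 + 4) = 1/2 = ½ ≈ 0.50000)
M = -7 (M = -7 + 0*1 = -7 + 0 = -7)
X(D) = -8*D (X(D) = -4*(D + D) = -8*D)
X((M*f)*(-4))*(-320) = -8*(-7*½)*(-4)*(-320) = -(-28)*(-4)*(-320) = -8*14*(-320) = -112*(-320) = 35840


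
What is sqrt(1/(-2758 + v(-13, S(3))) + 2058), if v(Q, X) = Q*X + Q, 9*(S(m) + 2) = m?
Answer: sqrt(35001173622)/4124 ≈ 45.365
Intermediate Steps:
S(m) = -2 + m/9
v(Q, X) = Q + Q*X
sqrt(1/(-2758 + v(-13, S(3))) + 2058) = sqrt(1/(-2758 - 13*(1 + (-2 + (1/9)*3))) + 2058) = sqrt(1/(-2758 - 13*(1 + (-2 + 1/3))) + 2058) = sqrt(1/(-2758 - 13*(1 - 5/3)) + 2058) = sqrt(1/(-2758 - 13*(-2/3)) + 2058) = sqrt(1/(-2758 + 26/3) + 2058) = sqrt(1/(-8248/3) + 2058) = sqrt(-3/8248 + 2058) = sqrt(16974381/8248) = sqrt(35001173622)/4124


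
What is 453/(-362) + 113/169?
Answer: -35651/61178 ≈ -0.58274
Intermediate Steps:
453/(-362) + 113/169 = 453*(-1/362) + 113*(1/169) = -453/362 + 113/169 = -35651/61178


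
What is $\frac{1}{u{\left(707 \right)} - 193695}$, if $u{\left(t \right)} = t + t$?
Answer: $- \frac{1}{192281} \approx -5.2007 \cdot 10^{-6}$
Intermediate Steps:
$u{\left(t \right)} = 2 t$
$\frac{1}{u{\left(707 \right)} - 193695} = \frac{1}{2 \cdot 707 - 193695} = \frac{1}{1414 - 193695} = \frac{1}{-192281} = - \frac{1}{192281}$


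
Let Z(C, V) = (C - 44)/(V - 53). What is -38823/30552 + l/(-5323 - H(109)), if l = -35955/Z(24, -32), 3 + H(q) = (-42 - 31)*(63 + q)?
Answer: -1368031/61104 ≈ -22.389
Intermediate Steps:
Z(C, V) = (-44 + C)/(-53 + V)
H(q) = -4602 - 73*q (H(q) = -3 + (-42 - 31)*(63 + q) = -3 - 73*(63 + q) = -3 + (-4599 - 73*q) = -4602 - 73*q)
l = -611235/4 (l = -35955*(-53 - 32)/(-44 + 24) = -35955/(-20/(-85)) = -35955/((-1/85*(-20))) = -35955/4/17 = -35955*17/4 = -611235/4 ≈ -1.5281e+5)
-38823/30552 + l/(-5323 - H(109)) = -38823/30552 - 611235/(4*(-5323 - (-4602 - 73*109))) = -38823*1/30552 - 611235/(4*(-5323 - (-4602 - 7957))) = -12941/10184 - 611235/(4*(-5323 - 1*(-12559))) = -12941/10184 - 611235/(4*(-5323 + 12559)) = -12941/10184 - 611235/4/7236 = -12941/10184 - 611235/4*1/7236 = -12941/10184 - 67915/3216 = -1368031/61104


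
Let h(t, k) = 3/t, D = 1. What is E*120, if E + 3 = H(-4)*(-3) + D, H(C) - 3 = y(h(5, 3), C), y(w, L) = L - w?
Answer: 336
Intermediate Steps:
H(C) = 12/5 + C (H(C) = 3 + (C - 3/5) = 3 + (-3/5 + C) = 12/5 + C)
E = 14/5 (E = -3 + ((12/5 - 4)*(-3) + 1) = -3 + (-8/5*(-3) + 1) = -3 + (24/5 + 1) = -3 + 29/5 = 14/5 ≈ 2.8000)
E*120 = (14/5)*120 = 336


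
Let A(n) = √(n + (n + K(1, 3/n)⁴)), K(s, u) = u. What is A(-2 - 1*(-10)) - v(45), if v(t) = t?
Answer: -45 + √65617/64 ≈ -40.998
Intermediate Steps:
A(n) = √(2*n + 81/n⁴) (A(n) = √(n + (n + (3/n)⁴)) = √(n + (n + 81/n⁴)) = √(2*n + 81/n⁴))
A(-2 - 1*(-10)) - v(45) = √(2*(-2 - 1*(-10)) + 81/(-2 - 1*(-10))⁴) - 1*45 = √(2*(-2 + 10) + 81/(-2 + 10)⁴) - 45 = √(2*8 + 81/8⁴) - 45 = √(16 + 81*(1/4096)) - 45 = √(16 + 81/4096) - 45 = √(65617/4096) - 45 = √65617/64 - 45 = -45 + √65617/64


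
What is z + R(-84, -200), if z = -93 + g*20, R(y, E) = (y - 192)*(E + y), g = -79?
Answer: 76711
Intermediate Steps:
R(y, E) = (-192 + y)*(E + y)
z = -1673 (z = -93 - 79*20 = -93 - 1580 = -1673)
z + R(-84, -200) = -1673 + ((-84)² - 192*(-200) - 192*(-84) - 200*(-84)) = -1673 + (7056 + 38400 + 16128 + 16800) = -1673 + 78384 = 76711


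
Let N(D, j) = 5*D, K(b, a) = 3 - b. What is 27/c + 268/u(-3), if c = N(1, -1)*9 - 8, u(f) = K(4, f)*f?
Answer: 9997/111 ≈ 90.063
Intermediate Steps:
u(f) = -f (u(f) = (3 - 1*4)*f = (3 - 4)*f = -f)
c = 37 (c = (5*1)*9 - 8 = 5*9 - 8 = 45 - 8 = 37)
27/c + 268/u(-3) = 27/37 + 268/((-1*(-3))) = 27*(1/37) + 268/3 = 27/37 + 268*(1/3) = 27/37 + 268/3 = 9997/111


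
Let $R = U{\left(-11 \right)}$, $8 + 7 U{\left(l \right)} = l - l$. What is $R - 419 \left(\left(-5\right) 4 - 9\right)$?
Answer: $\frac{85049}{7} \approx 12150.0$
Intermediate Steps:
$U{\left(l \right)} = - \frac{8}{7}$ ($U{\left(l \right)} = - \frac{8}{7} + \frac{l - l}{7} = - \frac{8}{7} + \frac{1}{7} \cdot 0 = - \frac{8}{7} + 0 = - \frac{8}{7}$)
$R = - \frac{8}{7} \approx -1.1429$
$R - 419 \left(\left(-5\right) 4 - 9\right) = - \frac{8}{7} - 419 \left(\left(-5\right) 4 - 9\right) = - \frac{8}{7} - 419 \left(-20 - 9\right) = - \frac{8}{7} - -12151 = - \frac{8}{7} + 12151 = \frac{85049}{7}$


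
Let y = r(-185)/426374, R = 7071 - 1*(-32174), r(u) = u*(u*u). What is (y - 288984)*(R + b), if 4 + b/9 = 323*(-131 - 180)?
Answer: 53285207489420194/213187 ≈ 2.4995e+11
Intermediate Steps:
r(u) = u³ (r(u) = u*u² = u³)
b = -904113 (b = -36 + 9*(323*(-131 - 180)) = -36 + 9*(323*(-311)) = -36 + 9*(-100453) = -36 - 904077 = -904113)
R = 39245 (R = 7071 + 32174 = 39245)
y = -6331625/426374 (y = (-185)³/426374 = -6331625*1/426374 = -6331625/426374 ≈ -14.850)
(y - 288984)*(R + b) = (-6331625/426374 - 288984)*(39245 - 904113) = -123221595641/426374*(-864868) = 53285207489420194/213187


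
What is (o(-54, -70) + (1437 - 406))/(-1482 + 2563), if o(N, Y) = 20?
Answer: 1051/1081 ≈ 0.97225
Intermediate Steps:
(o(-54, -70) + (1437 - 406))/(-1482 + 2563) = (20 + (1437 - 406))/(-1482 + 2563) = (20 + 1031)/1081 = 1051*(1/1081) = 1051/1081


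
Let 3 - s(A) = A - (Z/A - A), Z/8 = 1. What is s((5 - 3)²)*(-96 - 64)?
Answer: 480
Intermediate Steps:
Z = 8 (Z = 8*1 = 8)
s(A) = 3 - 2*A + 8/A (s(A) = 3 - (A - (8/A - A)) = 3 - (A - (-A + 8/A)) = 3 - (A + (A - 8/A)) = 3 - (-8/A + 2*A) = 3 + (-2*A + 8/A) = 3 - 2*A + 8/A)
s((5 - 3)²)*(-96 - 64) = (3 - 2*(5 - 3)² + 8/((5 - 3)²))*(-96 - 64) = (3 - 2*2² + 8/(2²))*(-160) = (3 - 2*4 + 8/4)*(-160) = (3 - 8 + 8*(¼))*(-160) = (3 - 8 + 2)*(-160) = -3*(-160) = 480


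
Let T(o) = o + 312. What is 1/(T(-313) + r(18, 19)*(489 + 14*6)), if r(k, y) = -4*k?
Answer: -1/41257 ≈ -2.4238e-5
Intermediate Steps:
T(o) = 312 + o
1/(T(-313) + r(18, 19)*(489 + 14*6)) = 1/((312 - 313) + (-4*18)*(489 + 14*6)) = 1/(-1 - 72*(489 + 84)) = 1/(-1 - 72*573) = 1/(-1 - 41256) = 1/(-41257) = -1/41257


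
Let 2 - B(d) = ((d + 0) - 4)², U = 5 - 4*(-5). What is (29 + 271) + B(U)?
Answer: -139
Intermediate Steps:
U = 25 (U = 5 + 20 = 25)
B(d) = 2 - (-4 + d)² (B(d) = 2 - ((d + 0) - 4)² = 2 - (d - 4)² = 2 - (-4 + d)²)
(29 + 271) + B(U) = (29 + 271) + (2 - (-4 + 25)²) = 300 + (2 - 1*21²) = 300 + (2 - 1*441) = 300 + (2 - 441) = 300 - 439 = -139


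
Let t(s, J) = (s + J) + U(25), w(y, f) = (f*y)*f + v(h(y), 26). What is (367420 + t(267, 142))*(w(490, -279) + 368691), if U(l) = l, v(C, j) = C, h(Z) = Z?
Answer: 14166525082434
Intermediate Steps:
w(y, f) = y + y*f**2 (w(y, f) = (f*y)*f + y = y*f**2 + y = y + y*f**2)
t(s, J) = 25 + J + s (t(s, J) = (s + J) + 25 = (J + s) + 25 = 25 + J + s)
(367420 + t(267, 142))*(w(490, -279) + 368691) = (367420 + (25 + 142 + 267))*(490*(1 + (-279)**2) + 368691) = (367420 + 434)*(490*(1 + 77841) + 368691) = 367854*(490*77842 + 368691) = 367854*(38142580 + 368691) = 367854*38511271 = 14166525082434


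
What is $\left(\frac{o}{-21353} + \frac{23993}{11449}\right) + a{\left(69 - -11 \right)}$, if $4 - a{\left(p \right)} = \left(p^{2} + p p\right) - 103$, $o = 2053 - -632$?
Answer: $- \frac{3102582436457}{244470497} \approx -12691.0$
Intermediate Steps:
$o = 2685$ ($o = 2053 + 632 = 2685$)
$a{\left(p \right)} = 107 - 2 p^{2}$ ($a{\left(p \right)} = 4 - \left(\left(p^{2} + p p\right) - 103\right) = 4 - \left(\left(p^{2} + p^{2}\right) - 103\right) = 4 - \left(2 p^{2} - 103\right) = 4 - \left(-103 + 2 p^{2}\right) = 107 - 2 p^{2}$)
$\left(\frac{o}{-21353} + \frac{23993}{11449}\right) + a{\left(69 - -11 \right)} = \left(\frac{2685}{-21353} + \frac{23993}{11449}\right) + \left(107 - 2 \left(69 - -11\right)^{2}\right) = \left(2685 \left(- \frac{1}{21353}\right) + 23993 \cdot \frac{1}{11449}\right) + \left(107 - 2 \left(69 + 11\right)^{2}\right) = \left(- \frac{2685}{21353} + \frac{23993}{11449}\right) + \left(107 - 2 \cdot 80^{2}\right) = \frac{481581964}{244470497} + \left(107 - 12800\right) = \frac{481581964}{244470497} - 12693 = - \frac{3102582436457}{244470497}$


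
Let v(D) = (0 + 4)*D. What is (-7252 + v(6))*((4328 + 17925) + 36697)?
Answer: -426090600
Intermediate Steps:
v(D) = 4*D
(-7252 + v(6))*((4328 + 17925) + 36697) = (-7252 + 4*6)*((4328 + 17925) + 36697) = (-7252 + 24)*(22253 + 36697) = -7228*58950 = -426090600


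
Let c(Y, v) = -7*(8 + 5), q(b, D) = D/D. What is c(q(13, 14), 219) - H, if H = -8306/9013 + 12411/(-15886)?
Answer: -12785617679/143180518 ≈ -89.297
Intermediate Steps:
q(b, D) = 1
c(Y, v) = -91 (c(Y, v) = -7*13 = -91)
H = -243809459/143180518 (H = -8306*1/9013 + 12411*(-1/15886) = -8306/9013 - 12411/15886 = -243809459/143180518 ≈ -1.7028)
c(q(13, 14), 219) - H = -91 - 1*(-243809459/143180518) = -91 + 243809459/143180518 = -12785617679/143180518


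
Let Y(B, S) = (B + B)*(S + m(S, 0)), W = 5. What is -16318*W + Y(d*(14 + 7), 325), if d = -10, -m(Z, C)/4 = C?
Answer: -218090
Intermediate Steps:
m(Z, C) = -4*C
Y(B, S) = 2*B*S (Y(B, S) = (B + B)*(S - 4*0) = (2*B)*(S + 0) = (2*B)*S = 2*B*S)
-16318*W + Y(d*(14 + 7), 325) = -16318*5 + 2*(-10*(14 + 7))*325 = -81590 + 2*(-10*21)*325 = -81590 + 2*(-210)*325 = -81590 - 136500 = -218090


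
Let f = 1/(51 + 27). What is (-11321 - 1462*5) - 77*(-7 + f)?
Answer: -1411253/78 ≈ -18093.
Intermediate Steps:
f = 1/78 ≈ 0.012821
(-11321 - 1462*5) - 77*(-7 + f) = (-11321 - 1462*5) - 77*(-7 + 1/78) = (-11321 - 7310) - 77*(-545/78) = -18631 + 41965/78 = -1411253/78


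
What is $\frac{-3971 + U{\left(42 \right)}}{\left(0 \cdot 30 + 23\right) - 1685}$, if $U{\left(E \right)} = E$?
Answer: $\frac{3929}{1662} \approx 2.364$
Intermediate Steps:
$\frac{-3971 + U{\left(42 \right)}}{\left(0 \cdot 30 + 23\right) - 1685} = \frac{-3971 + 42}{\left(0 \cdot 30 + 23\right) - 1685} = - \frac{3929}{\left(0 + 23\right) - 1685} = - \frac{3929}{23 - 1685} = - \frac{3929}{-1662} = \left(-3929\right) \left(- \frac{1}{1662}\right) = \frac{3929}{1662}$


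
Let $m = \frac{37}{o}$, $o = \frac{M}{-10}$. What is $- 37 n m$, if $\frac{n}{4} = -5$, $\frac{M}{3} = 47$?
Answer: $- \frac{273800}{141} \approx -1941.8$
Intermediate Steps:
$M = 141$ ($M = 3 \cdot 47 = 141$)
$n = -20$ ($n = 4 \left(-5\right) = -20$)
$o = - \frac{141}{10}$ ($o = \frac{141}{-10} = 141 \left(- \frac{1}{10}\right) = - \frac{141}{10} \approx -14.1$)
$m = - \frac{370}{141}$ ($m = \frac{37}{- \frac{141}{10}} = 37 \left(- \frac{10}{141}\right) = - \frac{370}{141} \approx -2.6241$)
$- 37 n m = \left(-37\right) \left(-20\right) \left(- \frac{370}{141}\right) = 740 \left(- \frac{370}{141}\right) = - \frac{273800}{141}$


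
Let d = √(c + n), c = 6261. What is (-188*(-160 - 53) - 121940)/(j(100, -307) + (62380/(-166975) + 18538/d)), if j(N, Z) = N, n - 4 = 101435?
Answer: -9799767566621228160/8088851273874551 + 169312282197354920*√1077/8088851273874551 ≈ -524.59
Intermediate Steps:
n = 101439 (n = 4 + 101435 = 101439)
d = 10*√1077 (d = √(6261 + 101439) = √107700 = 10*√1077 ≈ 328.18)
(-188*(-160 - 53) - 121940)/(j(100, -307) + (62380/(-166975) + 18538/d)) = (-188*(-160 - 53) - 121940)/(100 + (62380/(-166975) + 18538/((10*√1077)))) = (-188*(-213) - 121940)/(100 + (62380*(-1/166975) + 18538*(√1077/10770))) = (40044 - 121940)/(100 + (-12476/33395 + 9269*√1077/5385)) = -81896/(3327024/33395 + 9269*√1077/5385)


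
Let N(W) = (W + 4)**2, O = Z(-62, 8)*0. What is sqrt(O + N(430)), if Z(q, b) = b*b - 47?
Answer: 434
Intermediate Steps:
Z(q, b) = -47 + b**2 (Z(q, b) = b**2 - 47 = -47 + b**2)
O = 0 (O = (-47 + 8**2)*0 = (-47 + 64)*0 = 17*0 = 0)
N(W) = (4 + W)**2
sqrt(O + N(430)) = sqrt(0 + (4 + 430)**2) = sqrt(0 + 434**2) = sqrt(0 + 188356) = sqrt(188356) = 434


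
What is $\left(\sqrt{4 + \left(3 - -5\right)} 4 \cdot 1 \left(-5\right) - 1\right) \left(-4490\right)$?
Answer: $4490 + 179600 \sqrt{3} \approx 3.1557 \cdot 10^{5}$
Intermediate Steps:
$\left(\sqrt{4 + \left(3 - -5\right)} 4 \cdot 1 \left(-5\right) - 1\right) \left(-4490\right) = \left(\sqrt{4 + \left(3 + 5\right)} 4 \left(-5\right) - 1\right) \left(-4490\right) = \left(\sqrt{4 + 8} \left(-20\right) - 1\right) \left(-4490\right) = \left(\sqrt{12} \left(-20\right) - 1\right) \left(-4490\right) = \left(2 \sqrt{3} \left(-20\right) - 1\right) \left(-4490\right) = \left(- 40 \sqrt{3} - 1\right) \left(-4490\right) = \left(-1 - 40 \sqrt{3}\right) \left(-4490\right) = 4490 + 179600 \sqrt{3}$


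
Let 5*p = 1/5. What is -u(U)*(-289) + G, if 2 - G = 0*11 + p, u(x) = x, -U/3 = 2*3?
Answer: -130001/25 ≈ -5200.0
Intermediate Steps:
U = -18 (U = -6*3 = -3*6 = -18)
p = 1/25 (p = (1/5)/5 = (1*(⅕))/5 = (⅕)*(⅕) = 1/25 ≈ 0.040000)
G = 49/25 (G = 2 - (0*11 + 1/25) = 2 - (0 + 1/25) = 2 - 1*1/25 = 2 - 1/25 = 49/25 ≈ 1.9600)
-u(U)*(-289) + G = -1*(-18)*(-289) + 49/25 = 18*(-289) + 49/25 = -5202 + 49/25 = -130001/25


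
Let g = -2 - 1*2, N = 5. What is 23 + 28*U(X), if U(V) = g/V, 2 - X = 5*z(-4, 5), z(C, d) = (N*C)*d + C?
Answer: 5947/261 ≈ 22.785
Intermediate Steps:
z(C, d) = C + 5*C*d (z(C, d) = (5*C)*d + C = 5*C*d + C = C + 5*C*d)
g = -4 (g = -2 - 2 = -4)
X = 522 (X = 2 - 5*(-4*(1 + 5*5)) = 2 - 5*(-4*(1 + 25)) = 2 - 5*(-4*26) = 2 - 5*(-104) = 2 - 1*(-520) = 2 + 520 = 522)
U(V) = -4/V
23 + 28*U(X) = 23 + 28*(-4/522) = 23 + 28*(-4*1/522) = 23 + 28*(-2/261) = 23 - 56/261 = 5947/261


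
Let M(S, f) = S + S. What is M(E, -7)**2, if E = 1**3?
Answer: 4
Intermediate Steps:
E = 1
M(S, f) = 2*S
M(E, -7)**2 = (2*1)**2 = 2**2 = 4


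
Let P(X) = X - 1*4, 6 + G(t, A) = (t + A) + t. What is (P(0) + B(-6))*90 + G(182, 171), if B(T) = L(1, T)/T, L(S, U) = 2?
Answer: 139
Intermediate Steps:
G(t, A) = -6 + A + 2*t (G(t, A) = -6 + ((t + A) + t) = -6 + ((A + t) + t) = -6 + (A + 2*t) = -6 + A + 2*t)
B(T) = 2/T
P(X) = -4 + X (P(X) = X - 4 = -4 + X)
(P(0) + B(-6))*90 + G(182, 171) = ((-4 + 0) + 2/(-6))*90 + (-6 + 171 + 2*182) = (-4 + 2*(-1/6))*90 + (-6 + 171 + 364) = (-4 - 1/3)*90 + 529 = -13/3*90 + 529 = -390 + 529 = 139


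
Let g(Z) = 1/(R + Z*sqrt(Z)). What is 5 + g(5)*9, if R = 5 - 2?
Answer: 553/116 + 45*sqrt(5)/116 ≈ 5.6347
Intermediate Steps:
R = 3
g(Z) = 1/(3 + Z**(3/2)) (g(Z) = 1/(3 + Z*sqrt(Z)) = 1/(3 + Z**(3/2)))
5 + g(5)*9 = 5 + 9/(3 + 5**(3/2)) = 5 + 9/(3 + 5*sqrt(5))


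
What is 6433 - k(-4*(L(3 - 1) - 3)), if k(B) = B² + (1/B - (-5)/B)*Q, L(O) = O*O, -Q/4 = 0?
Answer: 6417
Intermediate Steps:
Q = 0 (Q = -4*0 = 0)
L(O) = O²
k(B) = B² (k(B) = B² + (1/B - (-5)/B)*0 = B² + (1/B + 5/B)*0 = B² + (6/B)*0 = B² + 0 = B²)
6433 - k(-4*(L(3 - 1) - 3)) = 6433 - (-4*((3 - 1)² - 3))² = 6433 - (-4*(2² - 3))² = 6433 - (-4*(4 - 3))² = 6433 - (-4*1)² = 6433 - 1*(-4)² = 6433 - 1*16 = 6433 - 16 = 6417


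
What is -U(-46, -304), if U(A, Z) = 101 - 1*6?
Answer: -95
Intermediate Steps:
U(A, Z) = 95 (U(A, Z) = 101 - 6 = 95)
-U(-46, -304) = -1*95 = -95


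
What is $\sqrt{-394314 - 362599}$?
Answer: $i \sqrt{756913} \approx 870.01 i$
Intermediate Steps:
$\sqrt{-394314 - 362599} = \sqrt{-756913} = i \sqrt{756913}$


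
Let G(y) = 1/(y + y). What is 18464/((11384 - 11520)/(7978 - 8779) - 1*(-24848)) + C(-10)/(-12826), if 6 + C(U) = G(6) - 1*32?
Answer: 285670350661/382921204776 ≈ 0.74603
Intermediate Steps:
G(y) = 1/(2*y)
C(U) = -455/12 (C(U) = -6 + ((1/2)/6 - 1*32) = -6 + ((1/2)*(1/6) - 32) = -6 + (1/12 - 32) = -6 - 383/12 = -455/12)
18464/((11384 - 11520)/(7978 - 8779) - 1*(-24848)) + C(-10)/(-12826) = 18464/((11384 - 11520)/(7978 - 8779) - 1*(-24848)) - 455/12/(-12826) = 18464/(-136/(-801) + 24848) - 455/12*(-1/12826) = 18464/(-136*(-1/801) + 24848) + 455/153912 = 18464/(136/801 + 24848) + 455/153912 = 18464/(19903384/801) + 455/153912 = 18464*(801/19903384) + 455/153912 = 1848708/2487923 + 455/153912 = 285670350661/382921204776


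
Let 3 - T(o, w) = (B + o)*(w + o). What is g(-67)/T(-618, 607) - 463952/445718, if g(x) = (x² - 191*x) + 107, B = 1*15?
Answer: -416475959/113658090 ≈ -3.6643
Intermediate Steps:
B = 15
g(x) = 107 + x² - 191*x
T(o, w) = 3 - (15 + o)*(o + w) (T(o, w) = 3 - (15 + o)*(w + o) = 3 - (15 + o)*(o + w))
g(-67)/T(-618, 607) - 463952/445718 = (107 + (-67)² - 191*(-67))/(3 - 1*(-618)² - 15*(-618) - 15*607 - 1*(-618)*607) - 463952/445718 = (107 + 4489 + 12797)/(3 - 1*381924 + 9270 - 9105 + 375126) - 463952*1/445718 = 17393/(3 - 381924 + 9270 - 9105 + 375126) - 231976/222859 = 17393/(-6630) - 231976/222859 = 17393*(-1/6630) - 231976/222859 = -17393/6630 - 231976/222859 = -416475959/113658090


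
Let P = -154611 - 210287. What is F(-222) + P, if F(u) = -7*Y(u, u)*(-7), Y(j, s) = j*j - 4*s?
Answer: 2093530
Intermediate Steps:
Y(j, s) = j**2 - 4*s
P = -364898
F(u) = -196*u + 49*u**2 (F(u) = -7*(u**2 - 4*u)*(-7) = (-7*u**2 + 28*u)*(-7) = -196*u + 49*u**2)
F(-222) + P = 49*(-222)*(-4 - 222) - 364898 = 49*(-222)*(-226) - 364898 = 2458428 - 364898 = 2093530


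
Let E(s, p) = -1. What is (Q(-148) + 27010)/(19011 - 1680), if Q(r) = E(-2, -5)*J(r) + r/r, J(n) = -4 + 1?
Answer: 27014/17331 ≈ 1.5587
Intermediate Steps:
J(n) = -3
Q(r) = 4 (Q(r) = -1*(-3) + r/r = 3 + 1 = 4)
(Q(-148) + 27010)/(19011 - 1680) = (4 + 27010)/(19011 - 1680) = 27014/17331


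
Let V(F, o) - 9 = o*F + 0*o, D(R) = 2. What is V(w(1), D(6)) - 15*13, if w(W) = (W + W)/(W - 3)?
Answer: -188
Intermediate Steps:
w(W) = 2*W/(-3 + W) (w(W) = (2*W)/(-3 + W) = 2*W/(-3 + W))
V(F, o) = 9 + F*o (V(F, o) = 9 + (o*F + 0*o) = 9 + (F*o + 0) = 9 + F*o)
V(w(1), D(6)) - 15*13 = (9 + (2*1/(-3 + 1))*2) - 15*13 = (9 + (2*1/(-2))*2) - 195 = (9 + (2*1*(-1/2))*2) - 195 = (9 - 1*2) - 195 = (9 - 2) - 195 = 7 - 195 = -188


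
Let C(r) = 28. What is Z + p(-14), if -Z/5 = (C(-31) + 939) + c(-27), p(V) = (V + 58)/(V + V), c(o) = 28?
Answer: -34836/7 ≈ -4976.6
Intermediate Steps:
p(V) = (58 + V)/(2*V) (p(V) = (58 + V)/((2*V)) = (58 + V)*(1/(2*V)) = (58 + V)/(2*V))
Z = -4975 (Z = -5*((28 + 939) + 28) = -5*(967 + 28) = -5*995 = -4975)
Z + p(-14) = -4975 + (½)*(58 - 14)/(-14) = -4975 + (½)*(-1/14)*44 = -4975 - 11/7 = -34836/7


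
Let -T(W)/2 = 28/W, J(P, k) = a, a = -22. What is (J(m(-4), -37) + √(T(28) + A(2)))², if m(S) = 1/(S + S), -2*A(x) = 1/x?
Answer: 1927/4 - 66*I ≈ 481.75 - 66.0*I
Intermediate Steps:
A(x) = -1/(2*x)
m(S) = 1/(2*S)
J(P, k) = -22
T(W) = -56/W
(J(m(-4), -37) + √(T(28) + A(2)))² = (-22 + √(-56/28 - ½/2))² = (-22 + √(-56*1/28 - ½*½))² = (-22 + √(-2 - ¼))² = (-22 + √(-9/4))² = (-22 + 3*I/2)²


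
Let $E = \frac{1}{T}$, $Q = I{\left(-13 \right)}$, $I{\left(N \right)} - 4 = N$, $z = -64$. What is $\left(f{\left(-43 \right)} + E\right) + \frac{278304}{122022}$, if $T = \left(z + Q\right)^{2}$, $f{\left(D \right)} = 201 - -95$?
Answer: $\frac{32326459081}{108375873} \approx 298.28$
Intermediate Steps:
$I{\left(N \right)} = 4 + N$
$Q = -9$ ($Q = 4 - 13 = -9$)
$f{\left(D \right)} = 296$ ($f{\left(D \right)} = 201 + 95 = 296$)
$T = 5329$ ($T = \left(-64 - 9\right)^{2} = \left(-73\right)^{2} = 5329$)
$E = \frac{1}{5329} \approx 0.00018765$
$\left(f{\left(-43 \right)} + E\right) + \frac{278304}{122022} = \left(296 + \frac{1}{5329}\right) + \frac{278304}{122022} = \frac{1577385}{5329} + 278304 \cdot \frac{1}{122022} = \frac{1577385}{5329} + \frac{46384}{20337} = \frac{32326459081}{108375873}$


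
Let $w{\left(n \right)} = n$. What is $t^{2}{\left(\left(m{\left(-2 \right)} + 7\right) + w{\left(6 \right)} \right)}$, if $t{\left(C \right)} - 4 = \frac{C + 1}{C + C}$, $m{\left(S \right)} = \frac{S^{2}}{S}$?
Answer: $\frac{2500}{121} \approx 20.661$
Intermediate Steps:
$m{\left(S \right)} = S$
$t{\left(C \right)} = 4 + \frac{1 + C}{2 C}$ ($t{\left(C \right)} = 4 + \frac{C + 1}{C + C} = 4 + \frac{1 + C}{2 C}$)
$t^{2}{\left(\left(m{\left(-2 \right)} + 7\right) + w{\left(6 \right)} \right)} = \left(\frac{1 + 9 \left(\left(-2 + 7\right) + 6\right)}{2 \left(\left(-2 + 7\right) + 6\right)}\right)^{2} = \left(\frac{1 + 9 \left(5 + 6\right)}{2 \left(5 + 6\right)}\right)^{2} = \left(\frac{1 + 9 \cdot 11}{2 \cdot 11}\right)^{2} = \left(\frac{1}{2} \cdot \frac{1}{11} \left(1 + 99\right)\right)^{2} = \left(\frac{1}{2} \cdot \frac{1}{11} \cdot 100\right)^{2} = \left(\frac{50}{11}\right)^{2} = \frac{2500}{121}$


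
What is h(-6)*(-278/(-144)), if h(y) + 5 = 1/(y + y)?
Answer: -8479/864 ≈ -9.8137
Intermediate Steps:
h(y) = -5 + 1/(2*y) (h(y) = -5 + 1/(y + y) = -5 + 1/(2*y))
h(-6)*(-278/(-144)) = (-5 + (1/2)/(-6))*(-278/(-144)) = (-5 + (1/2)*(-1/6))*(-278*(-1/144)) = (-5 - 1/12)*(139/72) = -61/12*139/72 = -8479/864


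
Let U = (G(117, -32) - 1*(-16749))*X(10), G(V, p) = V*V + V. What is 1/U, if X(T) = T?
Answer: 1/305550 ≈ 3.2728e-6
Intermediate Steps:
G(V, p) = V + V**2 (G(V, p) = V**2 + V = V + V**2)
U = 305550 (U = (117*(1 + 117) - 1*(-16749))*10 = (117*118 + 16749)*10 = (13806 + 16749)*10 = 30555*10 = 305550)
1/U = 1/305550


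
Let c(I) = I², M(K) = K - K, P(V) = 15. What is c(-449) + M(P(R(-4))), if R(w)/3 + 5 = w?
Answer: 201601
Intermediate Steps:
R(w) = -15 + 3*w
M(K) = 0
c(-449) + M(P(R(-4))) = (-449)² + 0 = 201601 + 0 = 201601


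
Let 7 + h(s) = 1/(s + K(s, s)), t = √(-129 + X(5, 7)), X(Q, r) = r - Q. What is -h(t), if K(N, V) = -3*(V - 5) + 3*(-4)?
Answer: 3616/517 - 2*I*√127/517 ≈ 6.9942 - 0.043595*I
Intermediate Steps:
K(N, V) = 3 - 3*V (K(N, V) = -3*(-5 + V) - 12 = (15 - 3*V) - 12 = 3 - 3*V)
t = I*√127 (t = √(-129 + (7 - 1*5)) = √(-129 + (7 - 5)) = √(-129 + 2) = √(-127) = I*√127 ≈ 11.269*I)
h(s) = -7 + 1/(3 - 2*s) (h(s) = -7 + 1/(s + (3 - 3*s)) = -7 + 1/(3 - 2*s))
-h(t) = -2*(10 - 7*I*√127)/(-3 + 2*(I*√127)) = -2*(10 - 7*I*√127)/(-3 + 2*I*√127)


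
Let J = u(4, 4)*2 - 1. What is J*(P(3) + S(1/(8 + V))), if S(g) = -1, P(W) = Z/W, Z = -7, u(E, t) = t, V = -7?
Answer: -70/3 ≈ -23.333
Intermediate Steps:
P(W) = -7/W
J = 7 (J = 4*2 - 1 = 8 - 1 = 7)
J*(P(3) + S(1/(8 + V))) = 7*(-7/3 - 1) = 7*(-10/3) = -70/3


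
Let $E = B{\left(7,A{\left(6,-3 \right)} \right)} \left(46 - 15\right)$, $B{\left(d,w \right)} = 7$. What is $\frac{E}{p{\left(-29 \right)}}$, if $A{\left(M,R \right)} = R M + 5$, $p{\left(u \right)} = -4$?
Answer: $- \frac{217}{4} \approx -54.25$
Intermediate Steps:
$A{\left(M,R \right)} = 5 + M R$ ($A{\left(M,R \right)} = M R + 5 = 5 + M R$)
$E = 217$ ($E = 7 \left(46 - 15\right) = 7 \cdot 31 = 217$)
$\frac{E}{p{\left(-29 \right)}} = \frac{217}{-4} = 217 \left(- \frac{1}{4}\right) = - \frac{217}{4}$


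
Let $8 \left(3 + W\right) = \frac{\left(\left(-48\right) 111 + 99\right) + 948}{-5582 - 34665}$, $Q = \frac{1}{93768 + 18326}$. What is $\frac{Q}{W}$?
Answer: $- \frac{160988}{53897429409} \approx -2.9869 \cdot 10^{-6}$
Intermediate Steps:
$Q = \frac{1}{112094} \approx 8.9211 \cdot 10^{-6}$
$W = - \frac{961647}{321976}$ ($W = -3 + \frac{\left(\left(\left(-48\right) 111 + 99\right) + 948\right) \frac{1}{-5582 - 34665}}{8} = -3 + \frac{\left(\left(-5328 + 99\right) + 948\right) \frac{1}{-40247}}{8} = -3 + \frac{\left(-5229 + 948\right) \left(- \frac{1}{40247}\right)}{8} = -3 + \frac{\left(-4281\right) \left(- \frac{1}{40247}\right)}{8} = -3 + \frac{1}{8} \cdot \frac{4281}{40247} = -3 + \frac{4281}{321976} = - \frac{961647}{321976} \approx -2.9867$)
$\frac{Q}{W} = \frac{1}{112094 \left(- \frac{961647}{321976}\right)} = \frac{1}{112094} \left(- \frac{321976}{961647}\right) = - \frac{160988}{53897429409}$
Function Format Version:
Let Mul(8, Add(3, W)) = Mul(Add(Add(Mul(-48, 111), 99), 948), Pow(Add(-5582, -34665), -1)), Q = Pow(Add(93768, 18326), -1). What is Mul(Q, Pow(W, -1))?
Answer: Rational(-160988, 53897429409) ≈ -2.9869e-6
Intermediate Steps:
Q = Rational(1, 112094) (Q = Pow(112094, -1) = Rational(1, 112094) ≈ 8.9211e-6)
W = Rational(-961647, 321976) (W = Add(-3, Mul(Rational(1, 8), Mul(Add(Add(Mul(-48, 111), 99), 948), Pow(Add(-5582, -34665), -1)))) = Add(-3, Mul(Rational(1, 8), Mul(Add(Add(-5328, 99), 948), Pow(-40247, -1)))) = Add(-3, Mul(Rational(1, 8), Mul(Add(-5229, 948), Rational(-1, 40247)))) = Add(-3, Mul(Rational(1, 8), Mul(-4281, Rational(-1, 40247)))) = Add(-3, Mul(Rational(1, 8), Rational(4281, 40247))) = Add(-3, Rational(4281, 321976)) = Rational(-961647, 321976) ≈ -2.9867)
Mul(Q, Pow(W, -1)) = Mul(Rational(1, 112094), Pow(Rational(-961647, 321976), -1)) = Mul(Rational(1, 112094), Rational(-321976, 961647)) = Rational(-160988, 53897429409)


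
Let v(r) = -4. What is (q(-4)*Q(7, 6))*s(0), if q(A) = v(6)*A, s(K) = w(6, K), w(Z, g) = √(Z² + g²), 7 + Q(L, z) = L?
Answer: 0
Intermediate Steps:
Q(L, z) = -7 + L
s(K) = √(36 + K²) (s(K) = √(6² + K²) = √(36 + K²))
q(A) = -4*A
(q(-4)*Q(7, 6))*s(0) = ((-4*(-4))*(-7 + 7))*√(36 + 0²) = (16*0)*√(36 + 0) = 0*√36 = 0*6 = 0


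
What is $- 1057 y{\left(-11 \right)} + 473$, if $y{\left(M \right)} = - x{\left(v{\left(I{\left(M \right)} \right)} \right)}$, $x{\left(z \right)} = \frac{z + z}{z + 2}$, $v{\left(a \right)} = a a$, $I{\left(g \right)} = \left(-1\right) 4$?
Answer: $\frac{21169}{9} \approx 2352.1$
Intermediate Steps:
$I{\left(g \right)} = -4$
$v{\left(a \right)} = a^{2}$
$x{\left(z \right)} = \frac{2 z}{2 + z}$
$y{\left(M \right)} = - \frac{16}{9}$ ($y{\left(M \right)} = - \frac{2 \left(-4\right)^{2}}{2 + \left(-4\right)^{2}} = - \frac{2 \cdot 16}{2 + 16} = - \frac{2 \cdot 16}{18} = \left(-1\right) \frac{16}{9} = - \frac{16}{9}$)
$- 1057 y{\left(-11 \right)} + 473 = \left(-1057\right) \left(- \frac{16}{9}\right) + 473 = \frac{16912}{9} + 473 = \frac{21169}{9}$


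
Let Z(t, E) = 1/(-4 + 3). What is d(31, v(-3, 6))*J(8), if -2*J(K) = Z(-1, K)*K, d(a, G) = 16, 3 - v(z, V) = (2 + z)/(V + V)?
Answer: 64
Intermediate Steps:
Z(t, E) = -1 (Z(t, E) = 1/(-1) = -1)
v(z, V) = 3 - (2 + z)/(2*V) (v(z, V) = 3 - (2 + z)/(V + V) = 3 - (2 + z)/(2*V))
J(K) = K/2 (J(K) = -(-1)*K/2 = K/2)
d(31, v(-3, 6))*J(8) = 16*((½)*8) = 16*4 = 64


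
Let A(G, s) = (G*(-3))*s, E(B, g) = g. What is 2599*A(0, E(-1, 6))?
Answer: 0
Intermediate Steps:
A(G, s) = -3*G*s (A(G, s) = (-3*G)*s = -3*G*s)
2599*A(0, E(-1, 6)) = 2599*(-3*0*6) = 2599*0 = 0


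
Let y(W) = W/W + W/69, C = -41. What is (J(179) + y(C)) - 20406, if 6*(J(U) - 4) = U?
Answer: -937101/46 ≈ -20372.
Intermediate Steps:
y(W) = 1 + W/69 (y(W) = 1 + W*(1/69) = 1 + W/69)
J(U) = 4 + U/6
(J(179) + y(C)) - 20406 = ((4 + (⅙)*179) + (1 + (1/69)*(-41))) - 20406 = ((4 + 179/6) + (1 - 41/69)) - 20406 = (203/6 + 28/69) - 20406 = 1575/46 - 20406 = -937101/46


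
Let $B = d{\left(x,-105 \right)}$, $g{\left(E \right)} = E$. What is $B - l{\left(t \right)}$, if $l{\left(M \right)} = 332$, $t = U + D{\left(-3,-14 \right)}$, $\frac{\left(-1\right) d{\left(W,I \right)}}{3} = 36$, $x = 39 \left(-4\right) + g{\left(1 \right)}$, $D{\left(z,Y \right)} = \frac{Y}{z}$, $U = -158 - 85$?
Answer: $-440$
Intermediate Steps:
$U = -243$
$x = -155$ ($x = 39 \left(-4\right) + 1 = -156 + 1 = -155$)
$d{\left(W,I \right)} = -108$ ($d{\left(W,I \right)} = \left(-3\right) 36 = -108$)
$t = - \frac{715}{3}$ ($t = -243 - \frac{14}{-3} = -243 - - \frac{14}{3} = -243 + \frac{14}{3} = - \frac{715}{3} \approx -238.33$)
$B = -108$
$B - l{\left(t \right)} = -108 - 332 = -440$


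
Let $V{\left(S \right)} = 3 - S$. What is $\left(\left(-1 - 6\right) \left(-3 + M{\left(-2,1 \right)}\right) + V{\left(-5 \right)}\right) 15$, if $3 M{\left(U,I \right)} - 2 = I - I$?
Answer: $365$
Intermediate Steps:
$M{\left(U,I \right)} = \frac{2}{3}$ ($M{\left(U,I \right)} = \frac{2}{3} + \frac{I - I}{3} = \frac{2}{3} + \frac{1}{3} \cdot 0 = \frac{2}{3} + 0 = \frac{2}{3}$)
$\left(\left(-1 - 6\right) \left(-3 + M{\left(-2,1 \right)}\right) + V{\left(-5 \right)}\right) 15 = \left(\left(-1 - 6\right) \left(-3 + \frac{2}{3}\right) + \left(3 - -5\right)\right) 15 = \left(\left(-7\right) \left(- \frac{7}{3}\right) + \left(3 + 5\right)\right) 15 = \left(\frac{49}{3} + 8\right) 15 = \frac{73}{3} \cdot 15 = 365$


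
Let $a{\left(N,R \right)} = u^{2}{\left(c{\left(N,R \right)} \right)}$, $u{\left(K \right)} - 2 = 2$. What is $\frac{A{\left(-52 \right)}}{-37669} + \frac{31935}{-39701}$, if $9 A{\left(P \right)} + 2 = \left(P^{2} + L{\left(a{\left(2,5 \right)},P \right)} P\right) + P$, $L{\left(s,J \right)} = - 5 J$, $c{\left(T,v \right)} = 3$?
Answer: $- \frac{10395085765}{13459472721} \approx -0.77232$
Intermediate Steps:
$u{\left(K \right)} = 4$ ($u{\left(K \right)} = 2 + 2 = 4$)
$a{\left(N,R \right)} = 16$ ($a{\left(N,R \right)} = 4^{2} = 16$)
$A{\left(P \right)} = - \frac{2}{9} - \frac{4 P^{2}}{9} + \frac{P}{9}$ ($A{\left(P \right)} = - \frac{2}{9} + \frac{\left(P^{2} + - 5 P P\right) + P}{9} = - \frac{2}{9} + \frac{\left(P^{2} - 5 P^{2}\right) + P}{9} = - \frac{2}{9} + \frac{- 4 P^{2} + P}{9} = - \frac{2}{9} + \frac{P - 4 P^{2}}{9} = - \frac{2}{9} - \left(- \frac{P}{9} + \frac{4 P^{2}}{9}\right) = - \frac{2}{9} - \frac{4 P^{2}}{9} + \frac{P}{9}$)
$\frac{A{\left(-52 \right)}}{-37669} + \frac{31935}{-39701} = \frac{- \frac{2}{9} - \frac{4 \left(-52\right)^{2}}{9} + \frac{1}{9} \left(-52\right)}{-37669} + \frac{31935}{-39701} = \left(- \frac{2}{9} - \frac{10816}{9} - \frac{52}{9}\right) \left(- \frac{1}{37669}\right) + 31935 \left(- \frac{1}{39701}\right) = \left(- \frac{2}{9} - \frac{10816}{9} - \frac{52}{9}\right) \left(- \frac{1}{37669}\right) - \frac{31935}{39701} = \left(- \frac{10870}{9}\right) \left(- \frac{1}{37669}\right) - \frac{31935}{39701} = \frac{10870}{339021} - \frac{31935}{39701} = - \frac{10395085765}{13459472721}$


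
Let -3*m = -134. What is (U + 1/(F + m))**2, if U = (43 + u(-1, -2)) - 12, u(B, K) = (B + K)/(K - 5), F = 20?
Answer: 1823375401/1844164 ≈ 988.73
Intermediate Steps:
m = 134/3 (m = -1/3*(-134) = 134/3 ≈ 44.667)
u(B, K) = (B + K)/(-5 + K)
U = 220/7 (U = (43 + (-1 - 2)/(-5 - 2)) - 12 = (43 - 3/(-7)) - 12 = (43 - 1/7*(-3)) - 12 = (43 + 3/7) - 12 = 304/7 - 12 = 220/7 ≈ 31.429)
(U + 1/(F + m))**2 = (220/7 + 1/(20 + 134/3))**2 = (220/7 + 1/(194/3))**2 = (220/7 + 3/194)**2 = (42701/1358)**2 = 1823375401/1844164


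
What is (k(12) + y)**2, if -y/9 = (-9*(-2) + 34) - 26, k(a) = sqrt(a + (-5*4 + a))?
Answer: 53824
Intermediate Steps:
k(a) = sqrt(-20 + 2*a) (k(a) = sqrt(a + (-20 + a)) = sqrt(-20 + 2*a))
y = -234 (y = -9*((-9*(-2) + 34) - 26) = -9*((18 + 34) - 26) = -9*(52 - 26) = -9*26 = -234)
(k(12) + y)**2 = (sqrt(-20 + 2*12) - 234)**2 = (sqrt(-20 + 24) - 234)**2 = (sqrt(4) - 234)**2 = (2 - 234)**2 = (-232)**2 = 53824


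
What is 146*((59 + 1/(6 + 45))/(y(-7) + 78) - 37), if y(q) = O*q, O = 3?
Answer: -15264154/2907 ≈ -5250.8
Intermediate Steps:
y(q) = 3*q
146*((59 + 1/(6 + 45))/(y(-7) + 78) - 37) = 146*((59 + 1/(6 + 45))/(3*(-7) + 78) - 37) = 146*((59 + 1/51)/(-21 + 78) - 37) = 146*((59 + 1/51)/57 - 37) = 146*((3010/51)*(1/57) - 37) = 146*(3010/2907 - 37) = 146*(-104549/2907) = -15264154/2907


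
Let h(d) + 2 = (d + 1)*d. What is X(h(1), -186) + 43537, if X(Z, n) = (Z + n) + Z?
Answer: 43351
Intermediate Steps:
h(d) = -2 + d*(1 + d) (h(d) = -2 + (d + 1)*d = -2 + (1 + d)*d = -2 + d*(1 + d))
X(Z, n) = n + 2*Z
X(h(1), -186) + 43537 = (-186 + 2*(-2 + 1 + 1²)) + 43537 = (-186 + 2*(-2 + 1 + 1)) + 43537 = (-186 + 2*0) + 43537 = (-186 + 0) + 43537 = -186 + 43537 = 43351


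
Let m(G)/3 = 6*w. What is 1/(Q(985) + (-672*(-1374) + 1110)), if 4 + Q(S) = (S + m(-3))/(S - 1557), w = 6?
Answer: 572/528775155 ≈ 1.0817e-6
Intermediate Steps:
m(G) = 108 (m(G) = 3*(6*6) = 3*36 = 108)
Q(S) = -4 + (108 + S)/(-1557 + S) (Q(S) = -4 + (S + 108)/(S - 1557) = -4 + (108 + S)/(-1557 + S))
1/(Q(985) + (-672*(-1374) + 1110)) = 1/(3*(2112 - 1*985)/(-1557 + 985) + (-672*(-1374) + 1110)) = 1/(3*(2112 - 985)/(-572) + (923328 + 1110)) = 1/(3*(-1/572)*1127 + 924438) = 1/(-3381/572 + 924438) = 1/(528775155/572) = 572/528775155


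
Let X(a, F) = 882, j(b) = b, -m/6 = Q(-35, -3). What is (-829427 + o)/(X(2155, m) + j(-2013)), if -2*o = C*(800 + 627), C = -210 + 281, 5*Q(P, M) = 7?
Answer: 1760171/2262 ≈ 778.15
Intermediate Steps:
Q(P, M) = 7/5 (Q(P, M) = (1/5)*7 = 7/5)
m = -42/5 (m = -6*7/5 = -42/5 ≈ -8.4000)
C = 71
o = -101317/2 (o = -71*(800 + 627)/2 = -71*1427/2 = -1/2*101317 = -101317/2 ≈ -50659.)
(-829427 + o)/(X(2155, m) + j(-2013)) = (-829427 - 101317/2)/(882 - 2013) = -1760171/2/(-1131) = -1760171/2*(-1/1131) = 1760171/2262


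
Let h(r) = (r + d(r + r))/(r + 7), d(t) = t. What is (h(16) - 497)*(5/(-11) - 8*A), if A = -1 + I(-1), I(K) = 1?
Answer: 56915/253 ≈ 224.96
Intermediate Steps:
A = 0 (A = -1 + 1 = 0)
h(r) = 3*r/(7 + r) (h(r) = (r + (r + r))/(r + 7) = (r + 2*r)/(7 + r) = (3*r)/(7 + r) = 3*r/(7 + r))
(h(16) - 497)*(5/(-11) - 8*A) = (3*16/(7 + 16) - 497)*(5/(-11) - 8*0) = (3*16/23 - 497)*(5*(-1/11) + 0) = (3*16*(1/23) - 497)*(-5/11 + 0) = (48/23 - 497)*(-5/11) = -11383/23*(-5/11) = 56915/253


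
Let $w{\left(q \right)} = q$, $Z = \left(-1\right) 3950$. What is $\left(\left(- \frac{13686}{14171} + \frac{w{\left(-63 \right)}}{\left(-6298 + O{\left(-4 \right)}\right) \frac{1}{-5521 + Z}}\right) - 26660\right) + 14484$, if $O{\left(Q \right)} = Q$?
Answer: $- \frac{1095927199247}{89305642} \approx -12272.0$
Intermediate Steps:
$Z = -3950$
$\left(\left(- \frac{13686}{14171} + \frac{w{\left(-63 \right)}}{\left(-6298 + O{\left(-4 \right)}\right) \frac{1}{-5521 + Z}}\right) - 26660\right) + 14484 = \left(\left(- \frac{13686}{14171} - \frac{63}{\left(-6298 - 4\right) \frac{1}{-5521 - 3950}}\right) - 26660\right) + 14484 = \left(\left(\left(-13686\right) \frac{1}{14171} - \frac{63}{\left(-6302\right) \frac{1}{-9471}}\right) - 26660\right) + 14484 = \left(\left(- \frac{13686}{14171} - \frac{63}{\left(-6302\right) \left(- \frac{1}{9471}\right)}\right) - 26660\right) + 14484 = \left(\left(- \frac{13686}{14171} - \frac{63}{\frac{6302}{9471}}\right) - 26660\right) + 14484 = \left(\left(- \frac{13686}{14171} - \frac{596673}{6302}\right) - 26660\right) + 14484 = \left(- \frac{8541702255}{89305642} - 26660\right) + 14484 = - \frac{2389430117975}{89305642} + 14484 = - \frac{1095927199247}{89305642}$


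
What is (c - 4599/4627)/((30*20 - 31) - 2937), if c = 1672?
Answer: -1104535/1565248 ≈ -0.70566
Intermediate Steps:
(c - 4599/4627)/((30*20 - 31) - 2937) = (1672 - 4599/4627)/((30*20 - 31) - 2937) = (1672 - 4599*1/4627)/((600 - 31) - 2937) = (1672 - 657/661)/(569 - 2937) = (1104535/661)/(-2368) = (1104535/661)*(-1/2368) = -1104535/1565248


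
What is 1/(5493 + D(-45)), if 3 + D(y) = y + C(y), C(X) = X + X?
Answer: 1/5355 ≈ 0.00018674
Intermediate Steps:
C(X) = 2*X
D(y) = -3 + 3*y (D(y) = -3 + (y + 2*y) = -3 + 3*y)
1/(5493 + D(-45)) = 1/(5493 + (-3 + 3*(-45))) = 1/(5493 + (-3 - 135)) = 1/(5493 - 138) = 1/5355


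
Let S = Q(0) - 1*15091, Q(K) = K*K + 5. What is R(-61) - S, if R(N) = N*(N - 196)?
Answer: 30763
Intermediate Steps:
Q(K) = 5 + K² (Q(K) = K² + 5 = 5 + K²)
R(N) = N*(-196 + N)
S = -15086 (S = (5 + 0²) - 1*15091 = (5 + 0) - 15091 = 5 - 15091 = -15086)
R(-61) - S = -61*(-196 - 61) - 1*(-15086) = -61*(-257) + 15086 = 15677 + 15086 = 30763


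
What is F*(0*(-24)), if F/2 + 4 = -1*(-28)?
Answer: 0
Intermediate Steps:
F = 48 (F = -8 + 2*(-1*(-28)) = -8 + 2*28 = -8 + 56 = 48)
F*(0*(-24)) = 48*(0*(-24)) = 48*0 = 0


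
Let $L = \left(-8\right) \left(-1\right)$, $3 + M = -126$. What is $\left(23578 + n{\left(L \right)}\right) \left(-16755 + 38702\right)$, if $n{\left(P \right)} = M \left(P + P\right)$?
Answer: $472167758$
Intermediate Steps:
$M = -129$ ($M = -3 - 126 = -129$)
$L = 8$
$n{\left(P \right)} = - 258 P$ ($n{\left(P \right)} = - 129 \left(P + P\right) = - 129 \cdot 2 P = - 258 P$)
$\left(23578 + n{\left(L \right)}\right) \left(-16755 + 38702\right) = \left(23578 - 2064\right) \left(-16755 + 38702\right) = \left(23578 - 2064\right) 21947 = 21514 \cdot 21947 = 472167758$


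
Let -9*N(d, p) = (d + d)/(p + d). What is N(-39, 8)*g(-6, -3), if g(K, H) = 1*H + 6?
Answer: -26/31 ≈ -0.83871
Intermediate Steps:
g(K, H) = 6 + H (g(K, H) = H + 6 = 6 + H)
N(d, p) = -2*d/(9*(d + p)) (N(d, p) = -(d + d)/(9*(p + d)) = -2*d/(9*(d + p)))
N(-39, 8)*g(-6, -3) = (-2*(-39)/(9*(-39) + 9*8))*(6 - 3) = -2*(-39)/(-351 + 72)*3 = -2*(-39)/(-279)*3 = -2*(-39)*(-1/279)*3 = -26/93*3 = -26/31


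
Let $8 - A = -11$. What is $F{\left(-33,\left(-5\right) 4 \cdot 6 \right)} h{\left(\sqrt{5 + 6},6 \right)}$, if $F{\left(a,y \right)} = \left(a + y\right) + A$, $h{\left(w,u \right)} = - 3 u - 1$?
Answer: $2546$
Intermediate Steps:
$A = 19$ ($A = 8 - -11 = 8 + 11 = 19$)
$h{\left(w,u \right)} = -1 - 3 u$
$F{\left(a,y \right)} = 19 + a + y$ ($F{\left(a,y \right)} = \left(a + y\right) + 19 = 19 + a + y$)
$F{\left(-33,\left(-5\right) 4 \cdot 6 \right)} h{\left(\sqrt{5 + 6},6 \right)} = \left(19 - 33 + \left(-5\right) 4 \cdot 6\right) \left(-1 - 18\right) = \left(19 - 33 - 120\right) \left(-1 - 18\right) = \left(19 - 33 - 120\right) \left(-19\right) = \left(-134\right) \left(-19\right) = 2546$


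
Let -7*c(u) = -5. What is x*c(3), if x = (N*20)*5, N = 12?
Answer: 6000/7 ≈ 857.14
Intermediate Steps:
c(u) = 5/7 (c(u) = -⅐*(-5) = 5/7)
x = 1200 (x = (12*20)*5 = 240*5 = 1200)
x*c(3) = 1200*(5/7) = 6000/7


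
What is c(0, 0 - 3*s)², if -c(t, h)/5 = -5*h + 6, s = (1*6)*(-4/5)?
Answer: 108900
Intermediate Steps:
s = -24/5 (s = 6*(-4*⅕) = 6*(-⅘) = -24/5 ≈ -4.8000)
c(t, h) = -30 + 25*h (c(t, h) = -5*(-5*h + 6) = -5*(6 - 5*h) = -30 + 25*h)
c(0, 0 - 3*s)² = (-30 + 25*(0 - 3*(-24/5)))² = (-30 + 25*(0 + 72/5))² = (-30 + 25*(72/5))² = (-30 + 360)² = 330² = 108900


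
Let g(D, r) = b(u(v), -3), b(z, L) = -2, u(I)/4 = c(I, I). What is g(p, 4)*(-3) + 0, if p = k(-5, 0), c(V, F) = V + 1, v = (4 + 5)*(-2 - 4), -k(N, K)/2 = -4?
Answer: 6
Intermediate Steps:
k(N, K) = 8 (k(N, K) = -2*(-4) = 8)
v = -54 (v = 9*(-6) = -54)
c(V, F) = 1 + V
u(I) = 4 + 4*I (u(I) = 4*(1 + I) = 4 + 4*I)
p = 8
g(D, r) = -2
g(p, 4)*(-3) + 0 = -2*(-3) + 0 = 6 + 0 = 6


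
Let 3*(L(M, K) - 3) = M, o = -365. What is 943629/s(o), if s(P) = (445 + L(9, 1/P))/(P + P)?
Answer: -688849170/451 ≈ -1.5274e+6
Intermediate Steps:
L(M, K) = 3 + M/3
s(P) = 451/(2*P) (s(P) = (445 + (3 + (⅓)*9))/(P + P) = (445 + (3 + 3))/((2*P)) = (445 + 6)*(1/(2*P)) = 451*(1/(2*P)) = 451/(2*P))
943629/s(o) = 943629/(((451/2)/(-365))) = 943629/(((451/2)*(-1/365))) = 943629/(-451/730) = 943629*(-730/451) = -688849170/451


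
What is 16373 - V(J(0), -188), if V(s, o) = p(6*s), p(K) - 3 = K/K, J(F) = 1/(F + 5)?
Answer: 16369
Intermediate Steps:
J(F) = 1/(5 + F)
p(K) = 4 (p(K) = 3 + K/K = 3 + 1 = 4)
V(s, o) = 4
16373 - V(J(0), -188) = 16373 - 1*4 = 16373 - 4 = 16369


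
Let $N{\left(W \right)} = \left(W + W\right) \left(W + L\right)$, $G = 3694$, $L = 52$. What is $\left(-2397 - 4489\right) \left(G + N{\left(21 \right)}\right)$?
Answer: $-46549360$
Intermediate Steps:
$N{\left(W \right)} = 2 W \left(52 + W\right)$ ($N{\left(W \right)} = \left(W + W\right) \left(W + 52\right) = 2 W \left(52 + W\right)$)
$\left(-2397 - 4489\right) \left(G + N{\left(21 \right)}\right) = \left(-2397 - 4489\right) \left(3694 + 2 \cdot 21 \left(52 + 21\right)\right) = - 6886 \left(3694 + 2 \cdot 21 \cdot 73\right) = - 6886 \left(3694 + 3066\right) = \left(-6886\right) 6760 = -46549360$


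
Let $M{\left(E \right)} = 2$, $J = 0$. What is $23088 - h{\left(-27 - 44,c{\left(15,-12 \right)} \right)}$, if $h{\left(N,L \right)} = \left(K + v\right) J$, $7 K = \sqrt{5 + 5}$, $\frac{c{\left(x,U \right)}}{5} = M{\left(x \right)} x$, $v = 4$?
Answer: $23088$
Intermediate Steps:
$c{\left(x,U \right)} = 10 x$ ($c{\left(x,U \right)} = 5 \cdot 2 x = 10 x$)
$K = \frac{\sqrt{10}}{7}$ ($K = \frac{\sqrt{5 + 5}}{7} = \frac{\sqrt{10}}{7} \approx 0.45175$)
$h{\left(N,L \right)} = 0$ ($h{\left(N,L \right)} = \left(\frac{\sqrt{10}}{7} + 4\right) 0 = \left(4 + \frac{\sqrt{10}}{7}\right) 0 = 0$)
$23088 - h{\left(-27 - 44,c{\left(15,-12 \right)} \right)} = 23088 - 0 = 23088 + 0 = 23088$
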